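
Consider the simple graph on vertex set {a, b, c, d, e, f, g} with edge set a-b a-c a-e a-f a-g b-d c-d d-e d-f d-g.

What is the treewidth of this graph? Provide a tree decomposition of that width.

The largest bag has 3 vertices, giving width 2; this decomposition certifies tw(G) ≤ 2. Since a–g–d–c–a is a cycle in G, G is not acyclic. Forests are exactly the graphs of treewidth ≤ 1, so tw(G) ≥ 2. Combining the bounds, tw(G) = 2.

Treewidth 2.
One optimal decomposition is:
Bags: B1 = {a, d, g}  B2 = {a, c, d}  B3 = {a, d, f}  B4 = {a, b, d}  B5 = {a, d, e}
Tree: B1–B2, B2–B3, B3–B4, B4–B5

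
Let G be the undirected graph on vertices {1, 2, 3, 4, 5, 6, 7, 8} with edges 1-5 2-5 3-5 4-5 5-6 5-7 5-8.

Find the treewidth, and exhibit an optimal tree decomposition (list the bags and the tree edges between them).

Treewidth 1.
Bags: B1 = {5, 6}  B2 = {1, 5}  B3 = {5, 8}  B4 = {3, 5}  B5 = {2, 5}  B6 = {4, 5}  B7 = {5, 7}
Tree: B1–B2, B1–B3, B3–B4, B3–B5, B5–B6, B6–B7

The largest bag has 2 vertices, giving width 1; this decomposition certifies tw(G) ≤ 1. Any graph with an edge has treewidth ≥ 1, and G has the edge 5–6. Hence tw(G) = 1 exactly.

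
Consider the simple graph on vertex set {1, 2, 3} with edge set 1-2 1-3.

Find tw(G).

1

A width-1 tree decomposition is:
Bags: B1 = {1, 3}  B2 = {1, 2}
Tree: B1–B2
The largest bag has 2 vertices, giving width 1; this decomposition certifies tw(G) ≤ 1. Any graph with an edge has treewidth ≥ 1, and G has the edge 1–3. Therefore the treewidth is 1.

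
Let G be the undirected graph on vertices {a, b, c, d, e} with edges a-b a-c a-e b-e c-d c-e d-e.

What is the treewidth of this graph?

A width-2 tree decomposition is:
Bags: B1 = {a, c, e}  B2 = {c, d, e}  B3 = {a, b, e}
Tree: B1–B2, B1–B3
The largest bag has 3 vertices, giving width 2; this decomposition certifies tw(G) ≤ 2. Conversely, {c, d, e} is a clique of size 3, and the vertices of any clique must share a bag in every tree decomposition; so some bag has ≥ 3 vertices and tw(G) ≥ 2. Hence tw(G) = 2 exactly.

2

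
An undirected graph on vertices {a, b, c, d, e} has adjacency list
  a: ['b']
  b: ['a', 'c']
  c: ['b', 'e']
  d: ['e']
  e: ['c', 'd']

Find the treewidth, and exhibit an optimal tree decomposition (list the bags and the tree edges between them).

Each bag holds 2 vertices, so the decomposition has width 1, which upper-bounds the treewidth. G has an edge, so its treewidth is at least 1. The upper and lower bounds meet at 1, so that is the treewidth.

Treewidth 1.
One optimal decomposition is:
Bags: B1 = {d, e}  B2 = {c, e}  B3 = {b, c}  B4 = {a, b}
Tree: B1–B2, B2–B3, B3–B4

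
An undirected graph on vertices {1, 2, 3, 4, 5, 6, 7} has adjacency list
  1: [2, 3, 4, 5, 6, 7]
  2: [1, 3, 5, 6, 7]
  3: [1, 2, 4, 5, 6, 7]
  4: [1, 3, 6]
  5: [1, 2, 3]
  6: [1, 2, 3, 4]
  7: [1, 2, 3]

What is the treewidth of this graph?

A width-3 tree decomposition is:
Bags: B1 = {1, 3, 4, 6}  B2 = {1, 2, 3, 6}  B3 = {1, 2, 3, 5}  B4 = {1, 2, 3, 7}
Tree: B1–B2, B2–B3, B2–B4
Each bag holds 4 vertices, so the decomposition has width 3, which upper-bounds the treewidth. On the other hand G contains the 4-clique {1, 2, 3, 5}. A clique must lie in a single bag of any decomposition, so no decomposition can have width below 3. Therefore the treewidth is 3.

3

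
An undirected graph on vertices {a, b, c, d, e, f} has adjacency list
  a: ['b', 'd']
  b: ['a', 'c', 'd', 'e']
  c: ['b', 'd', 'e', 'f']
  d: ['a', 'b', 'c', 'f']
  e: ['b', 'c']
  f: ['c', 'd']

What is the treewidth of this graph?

A width-2 tree decomposition is:
Bags: B1 = {b, c, d}  B2 = {c, d, f}  B3 = {a, b, d}  B4 = {b, c, e}
Tree: B1–B2, B1–B3, B1–B4
Every bag has size at most 3, so the width is 3 − 1 = 2 and tw(G) ≤ 2. On the other hand G contains the 3-clique {c, d, f}. A clique must lie in a single bag of any decomposition, so no decomposition can have width below 2. The upper and lower bounds meet at 2, so that is the treewidth.

2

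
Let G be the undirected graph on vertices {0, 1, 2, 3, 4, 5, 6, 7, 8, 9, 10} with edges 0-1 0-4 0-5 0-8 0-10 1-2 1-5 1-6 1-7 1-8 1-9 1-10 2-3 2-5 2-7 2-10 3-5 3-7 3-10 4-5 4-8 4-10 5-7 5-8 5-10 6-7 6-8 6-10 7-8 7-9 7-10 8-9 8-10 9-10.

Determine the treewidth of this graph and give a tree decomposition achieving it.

The largest bag has 5 vertices, giving width 4; this decomposition certifies tw(G) ≤ 4. Conversely, {0, 1, 5, 8, 10} is a clique of size 5, and the vertices of any clique must share a bag in every tree decomposition; so some bag has ≥ 5 vertices and tw(G) ≥ 4. Therefore the treewidth is 4.

Treewidth 4.
One optimal decomposition is:
Bags: B1 = {0, 1, 5, 8, 10}  B2 = {1, 5, 7, 8, 10}  B3 = {1, 2, 5, 7, 10}  B4 = {2, 3, 5, 7, 10}  B5 = {1, 7, 8, 9, 10}  B6 = {1, 6, 7, 8, 10}  B7 = {0, 4, 5, 8, 10}
Tree: B1–B2, B2–B3, B3–B4, B2–B5, B2–B6, B1–B7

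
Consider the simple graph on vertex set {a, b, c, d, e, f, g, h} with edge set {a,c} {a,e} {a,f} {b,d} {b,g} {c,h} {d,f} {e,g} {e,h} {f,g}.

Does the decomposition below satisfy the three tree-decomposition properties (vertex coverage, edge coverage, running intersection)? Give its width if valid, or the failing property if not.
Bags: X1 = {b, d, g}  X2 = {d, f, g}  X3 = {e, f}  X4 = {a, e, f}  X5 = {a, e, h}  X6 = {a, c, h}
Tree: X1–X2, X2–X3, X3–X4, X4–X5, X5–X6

A tree decomposition must satisfy three properties: every vertex lies in some bag; for every edge, both endpoints lie together in some bag; and for every vertex, the bags containing it form a connected subtree. Here edge (g,e) lies in no bag, so the decomposition is invalid.

No — edge (g,e) lies in no bag.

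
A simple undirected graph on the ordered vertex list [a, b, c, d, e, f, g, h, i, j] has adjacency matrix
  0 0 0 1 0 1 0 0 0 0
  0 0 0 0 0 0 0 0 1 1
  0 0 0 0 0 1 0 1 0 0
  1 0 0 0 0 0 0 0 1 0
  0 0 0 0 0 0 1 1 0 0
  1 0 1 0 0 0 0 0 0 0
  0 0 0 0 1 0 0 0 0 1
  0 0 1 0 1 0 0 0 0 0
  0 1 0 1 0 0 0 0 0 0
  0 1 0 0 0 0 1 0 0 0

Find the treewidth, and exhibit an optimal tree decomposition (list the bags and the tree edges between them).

Every bag has size at most 3, so the width is 3 − 1 = 2 and tw(G) ≤ 2. The edges e–g–j–b–i–d–a–f–c–h–e form a cycle, so G is not a tree and its treewidth is at least 2. The upper and lower bounds meet at 2, so that is the treewidth.

Treewidth 2.
One optimal decomposition is:
Bags: B1 = {e, g, j}  B2 = {b, e, j}  B3 = {b, e, i}  B4 = {d, e, i}  B5 = {a, d, e}  B6 = {a, e, f}  B7 = {c, e, f}  B8 = {c, e, h}
Tree: B1–B2, B2–B3, B3–B4, B4–B5, B5–B6, B6–B7, B7–B8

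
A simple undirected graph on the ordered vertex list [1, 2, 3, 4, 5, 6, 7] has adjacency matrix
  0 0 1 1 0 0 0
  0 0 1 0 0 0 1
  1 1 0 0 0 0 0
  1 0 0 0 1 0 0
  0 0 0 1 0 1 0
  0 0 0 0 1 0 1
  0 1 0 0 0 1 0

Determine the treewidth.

2

A width-2 tree decomposition is:
Bags: B1 = {1, 2, 3}  B2 = {1, 2, 7}  B3 = {1, 6, 7}  B4 = {1, 5, 6}  B5 = {1, 4, 5}
Tree: B1–B2, B2–B3, B3–B4, B4–B5
Every bag has size at most 3, so the width is 3 − 1 = 2 and tw(G) ≤ 2. For the lower bound, G contains the cycle 1–3–2–7–6–5–4–1, so G is not a forest; only forests have treewidth ≤ 1, hence tw(G) ≥ 2. The upper and lower bounds meet at 2, so that is the treewidth.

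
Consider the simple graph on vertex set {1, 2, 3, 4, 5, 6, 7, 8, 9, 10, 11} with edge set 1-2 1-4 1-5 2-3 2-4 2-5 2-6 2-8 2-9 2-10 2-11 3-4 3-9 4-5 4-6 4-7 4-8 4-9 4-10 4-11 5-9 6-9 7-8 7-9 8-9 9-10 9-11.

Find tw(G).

A width-3 tree decomposition is:
Bags: B1 = {2, 4, 6, 9}  B2 = {2, 4, 9, 10}  B3 = {2, 4, 9, 11}  B4 = {2, 4, 8, 9}  B5 = {2, 4, 5, 9}  B6 = {1, 2, 4, 5}  B7 = {2, 3, 4, 9}  B8 = {4, 7, 8, 9}
Tree: B1–B2, B1–B3, B3–B4, B1–B5, B5–B6, B1–B7, B4–B8
The largest bag has 4 vertices, giving width 3; this decomposition certifies tw(G) ≤ 3. On the other hand G contains the 4-clique {1, 2, 4, 5}. A clique must lie in a single bag of any decomposition, so no decomposition can have width below 3. Therefore the treewidth is 3.

3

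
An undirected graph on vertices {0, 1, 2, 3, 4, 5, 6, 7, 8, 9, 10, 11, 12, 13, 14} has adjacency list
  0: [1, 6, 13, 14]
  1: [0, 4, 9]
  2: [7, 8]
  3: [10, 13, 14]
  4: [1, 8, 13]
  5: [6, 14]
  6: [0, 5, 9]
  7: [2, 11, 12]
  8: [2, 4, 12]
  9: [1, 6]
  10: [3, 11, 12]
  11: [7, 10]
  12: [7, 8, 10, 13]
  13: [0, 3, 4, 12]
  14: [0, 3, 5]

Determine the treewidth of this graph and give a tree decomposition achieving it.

Each bag holds 4 vertices, so the decomposition has width 3, which upper-bounds the treewidth. For the lower bound: the 4 vertex sets {2,7,11}, {8}, {12}, {3,4,10,13} are disjoint, each induces a connected subgraph, and every pair is joined by at least one edge of G. Contracting each set to a single vertex therefore yields K_{4} as a minor, and since treewidth is minor-monotone, tw(G) ≥ tw(K_{4}) = 3. Therefore the treewidth is 3.

Treewidth 3.
One such decomposition:
Bags: B1 = {2, 7, 8, 11}  B2 = {7, 8, 11, 12}  B3 = {8, 10, 11, 12}  B4 = {4, 8, 10, 12}  B5 = {4, 10, 12, 13}  B6 = {3, 4, 10, 13}  B7 = {1, 3, 4, 13}  B8 = {0, 1, 3, 13}  B9 = {0, 1, 3, 14}  B10 = {0, 1, 9, 14}  B11 = {0, 6, 9, 14}  B12 = {5, 6, 9, 14}
Tree: B1–B2, B2–B3, B3–B4, B4–B5, B5–B6, B6–B7, B7–B8, B8–B9, B9–B10, B10–B11, B11–B12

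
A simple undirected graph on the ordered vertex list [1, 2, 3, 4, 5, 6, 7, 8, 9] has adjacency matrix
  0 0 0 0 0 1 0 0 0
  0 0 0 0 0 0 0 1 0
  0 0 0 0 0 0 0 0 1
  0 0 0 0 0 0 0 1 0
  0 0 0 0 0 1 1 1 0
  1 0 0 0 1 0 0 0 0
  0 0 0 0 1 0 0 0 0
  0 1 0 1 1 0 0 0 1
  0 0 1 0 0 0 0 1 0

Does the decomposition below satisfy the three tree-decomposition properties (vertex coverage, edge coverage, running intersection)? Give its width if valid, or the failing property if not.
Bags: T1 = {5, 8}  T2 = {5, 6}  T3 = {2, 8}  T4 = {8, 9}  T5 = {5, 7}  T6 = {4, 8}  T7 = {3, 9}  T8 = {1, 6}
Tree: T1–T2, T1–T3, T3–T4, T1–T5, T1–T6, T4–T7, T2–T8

Yes; width 1.

Checking the three conditions: (i) the bags cover all of {1, 2, 3, 4, 5, 6, 7, 8, 9}; (ii) for each edge, some bag contains both endpoints; (iii) the bags containing any fixed vertex form a subtree. All hold, so the decomposition is valid with width 2 − 1 = 1.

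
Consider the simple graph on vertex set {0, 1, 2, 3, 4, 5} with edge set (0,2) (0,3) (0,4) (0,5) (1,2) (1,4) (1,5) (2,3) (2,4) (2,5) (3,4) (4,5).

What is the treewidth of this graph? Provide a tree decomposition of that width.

Every bag has size at most 4, so the width is 4 − 1 = 3 and tw(G) ≤ 3. Conversely, {0, 2, 3, 4} is a clique of size 4, and the vertices of any clique must share a bag in every tree decomposition; so some bag has ≥ 4 vertices and tw(G) ≥ 3. Therefore the treewidth is 3.

Treewidth 3.
One optimal decomposition is:
Bags: B1 = {0, 2, 4, 5}  B2 = {0, 2, 3, 4}  B3 = {1, 2, 4, 5}
Tree: B1–B2, B1–B3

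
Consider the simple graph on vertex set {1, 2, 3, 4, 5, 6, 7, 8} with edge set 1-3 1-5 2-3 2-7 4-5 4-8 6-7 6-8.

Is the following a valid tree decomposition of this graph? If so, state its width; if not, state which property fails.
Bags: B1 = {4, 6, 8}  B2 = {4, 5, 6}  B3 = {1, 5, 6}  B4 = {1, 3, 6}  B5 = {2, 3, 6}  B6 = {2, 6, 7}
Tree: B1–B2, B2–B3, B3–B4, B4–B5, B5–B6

Checking the three conditions: (i) the bags cover all of {1, 2, 3, 4, 5, 6, 7, 8}; (ii) for each edge, some bag contains both endpoints; (iii) the bags containing any fixed vertex form a subtree. All hold, so the decomposition is valid with width 3 − 1 = 2.

Yes; width 2.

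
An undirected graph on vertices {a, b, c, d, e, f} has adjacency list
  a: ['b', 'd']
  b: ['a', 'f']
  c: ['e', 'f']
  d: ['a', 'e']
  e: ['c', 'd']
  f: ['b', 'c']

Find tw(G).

A width-2 tree decomposition is:
Bags: B1 = {a, b, d}  B2 = {b, d, e}  B3 = {b, c, e}  B4 = {b, c, f}
Tree: B1–B2, B2–B3, B3–B4
Every bag has size at most 3, so the width is 3 − 1 = 2 and tw(G) ≤ 2. Since b–a–d–e–c–f–b is a cycle in G, G is not acyclic. Forests are exactly the graphs of treewidth ≤ 1, so tw(G) ≥ 2. Therefore the treewidth is 2.

2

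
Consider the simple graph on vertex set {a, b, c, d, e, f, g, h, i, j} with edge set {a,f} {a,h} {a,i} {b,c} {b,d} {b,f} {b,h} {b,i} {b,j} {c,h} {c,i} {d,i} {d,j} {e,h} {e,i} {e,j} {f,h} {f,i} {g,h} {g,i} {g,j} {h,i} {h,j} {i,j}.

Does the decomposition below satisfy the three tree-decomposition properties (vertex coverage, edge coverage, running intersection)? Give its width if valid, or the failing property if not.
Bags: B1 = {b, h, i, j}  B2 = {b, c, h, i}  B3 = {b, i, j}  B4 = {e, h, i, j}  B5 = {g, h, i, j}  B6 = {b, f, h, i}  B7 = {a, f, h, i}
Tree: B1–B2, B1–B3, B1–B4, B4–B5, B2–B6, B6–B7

A tree decomposition must satisfy three properties: every vertex lies in some bag; for every edge, both endpoints lie together in some bag; and for every vertex, the bags containing it form a connected subtree. Here vertex d appears in no bag, so the decomposition is invalid.

No — vertex d appears in no bag.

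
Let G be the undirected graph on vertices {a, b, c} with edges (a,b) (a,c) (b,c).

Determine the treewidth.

A width-2 tree decomposition is:
Bags: B1 = {a, b, c}
Tree: (single bag)
With just one bag of size 3, the width is 3 − 1 = 2, so tw(G) ≤ 2. Conversely, {a, b, c} is a clique of size 3, and the vertices of any clique must share a bag in every tree decomposition; so some bag has ≥ 3 vertices and tw(G) ≥ 2. Combining the bounds, tw(G) = 2.

2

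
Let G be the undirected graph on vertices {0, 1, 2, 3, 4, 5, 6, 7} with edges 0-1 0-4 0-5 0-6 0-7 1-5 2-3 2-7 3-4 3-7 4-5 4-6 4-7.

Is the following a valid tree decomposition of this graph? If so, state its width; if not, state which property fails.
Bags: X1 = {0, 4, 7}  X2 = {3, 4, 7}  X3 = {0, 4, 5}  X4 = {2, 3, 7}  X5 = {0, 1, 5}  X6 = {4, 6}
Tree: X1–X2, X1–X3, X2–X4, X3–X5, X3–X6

A tree decomposition must satisfy three properties: every vertex lies in some bag; for every edge, both endpoints lie together in some bag; and for every vertex, the bags containing it form a connected subtree. Here edge (0,6) lies in no bag, so the decomposition is invalid.

No — edge (0,6) lies in no bag.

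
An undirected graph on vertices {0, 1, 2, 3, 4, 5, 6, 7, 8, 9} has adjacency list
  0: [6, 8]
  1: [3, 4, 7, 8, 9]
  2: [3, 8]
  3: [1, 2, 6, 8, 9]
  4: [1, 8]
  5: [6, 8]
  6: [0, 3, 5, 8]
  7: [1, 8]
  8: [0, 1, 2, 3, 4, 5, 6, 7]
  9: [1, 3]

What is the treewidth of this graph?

2

A width-2 tree decomposition is:
Bags: B1 = {1, 3, 8}  B2 = {3, 6, 8}  B3 = {1, 3, 9}  B4 = {1, 4, 8}  B5 = {1, 7, 8}  B6 = {0, 6, 8}  B7 = {2, 3, 8}  B8 = {5, 6, 8}
Tree: B1–B2, B1–B3, B1–B4, B1–B5, B2–B6, B2–B7, B6–B8
Every bag has size at most 3, so the width is 3 − 1 = 2 and tw(G) ≤ 2. Conversely, {0, 6, 8} is a clique of size 3, and the vertices of any clique must share a bag in every tree decomposition; so some bag has ≥ 3 vertices and tw(G) ≥ 2. Combining the bounds, tw(G) = 2.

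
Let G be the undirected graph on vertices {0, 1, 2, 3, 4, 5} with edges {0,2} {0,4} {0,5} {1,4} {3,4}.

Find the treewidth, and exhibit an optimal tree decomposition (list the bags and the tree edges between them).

Every bag has size at most 2, so the width is 2 − 1 = 1 and tw(G) ≤ 1. Since G has at least one edge (e.g. 0–2), it is not an edgeless graph, so tw(G) ≥ 1. Hence tw(G) = 1 exactly.

Treewidth 1.
Bags: B1 = {0, 2}  B2 = {0, 4}  B3 = {0, 5}  B4 = {1, 4}  B5 = {3, 4}
Tree: B1–B2, B2–B3, B2–B4, B2–B5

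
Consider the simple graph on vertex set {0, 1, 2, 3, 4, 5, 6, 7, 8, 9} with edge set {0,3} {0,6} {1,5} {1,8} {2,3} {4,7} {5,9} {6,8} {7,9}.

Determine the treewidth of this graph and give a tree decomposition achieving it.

Treewidth 1.
One such decomposition:
Bags: B1 = {4, 7}  B2 = {7, 9}  B3 = {5, 9}  B4 = {1, 5}  B5 = {1, 8}  B6 = {6, 8}  B7 = {0, 6}  B8 = {0, 3}  B9 = {2, 3}
Tree: B1–B2, B2–B3, B3–B4, B4–B5, B5–B6, B6–B7, B7–B8, B8–B9

Every bag has size at most 2, so the width is 2 − 1 = 1 and tw(G) ≤ 1. G has an edge, so its treewidth is at least 1. Therefore the treewidth is 1.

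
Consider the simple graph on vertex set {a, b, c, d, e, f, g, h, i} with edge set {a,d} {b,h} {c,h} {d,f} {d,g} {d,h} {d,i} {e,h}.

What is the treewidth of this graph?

1

A width-1 tree decomposition is:
Bags: B1 = {a, d}  B2 = {d, g}  B3 = {d, h}  B4 = {d, i}  B5 = {c, h}  B6 = {b, h}  B7 = {e, h}  B8 = {d, f}
Tree: B1–B2, B1–B3, B1–B4, B3–B5, B5–B6, B6–B7, B2–B8
The largest bag has 2 vertices, giving width 1; this decomposition certifies tw(G) ≤ 1. Since G has at least one edge (e.g. d–a), it is not an edgeless graph, so tw(G) ≥ 1. Therefore the treewidth is 1.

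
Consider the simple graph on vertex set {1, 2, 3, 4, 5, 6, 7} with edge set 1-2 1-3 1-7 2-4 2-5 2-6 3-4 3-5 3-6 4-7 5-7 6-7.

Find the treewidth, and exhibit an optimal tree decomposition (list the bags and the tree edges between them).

Treewidth 3.
One optimal decomposition is:
Bags: B1 = {2, 3, 5, 7}  B2 = {2, 3, 4, 7}  B3 = {1, 2, 3, 7}  B4 = {2, 3, 6, 7}
Tree: B1–B2, B2–B3, B3–B4

Each bag holds 4 vertices, so the decomposition has width 3, which upper-bounds the treewidth. For the lower bound: the 4 vertex sets {5,7}, {2,4}, {3}, {1} are disjoint, each induces a connected subgraph, and every pair is joined by at least one edge of G. Contracting each set to a single vertex therefore yields K_{4} as a minor, and since treewidth is minor-monotone, tw(G) ≥ tw(K_{4}) = 3. Therefore the treewidth is 3.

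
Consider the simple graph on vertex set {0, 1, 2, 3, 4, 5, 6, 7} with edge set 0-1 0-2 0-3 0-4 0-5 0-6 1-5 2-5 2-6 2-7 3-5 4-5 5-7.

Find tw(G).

2

A width-2 tree decomposition is:
Bags: B1 = {0, 2, 5}  B2 = {0, 4, 5}  B3 = {0, 1, 5}  B4 = {0, 2, 6}  B5 = {2, 5, 7}  B6 = {0, 3, 5}
Tree: B1–B2, B1–B3, B1–B4, B1–B5, B1–B6
The largest bag has 3 vertices, giving width 2; this decomposition certifies tw(G) ≤ 2. On the other hand G contains the 3-clique {0, 1, 5}. A clique must lie in a single bag of any decomposition, so no decomposition can have width below 2. The upper and lower bounds meet at 2, so that is the treewidth.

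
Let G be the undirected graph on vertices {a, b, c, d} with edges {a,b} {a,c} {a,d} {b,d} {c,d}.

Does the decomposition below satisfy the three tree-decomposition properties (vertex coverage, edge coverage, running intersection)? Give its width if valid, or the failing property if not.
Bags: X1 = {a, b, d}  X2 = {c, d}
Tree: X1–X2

No — edge (a,c) lies in no bag.

A tree decomposition must satisfy three properties: every vertex lies in some bag; for every edge, both endpoints lie together in some bag; and for every vertex, the bags containing it form a connected subtree. Here edge (a,c) lies in no bag, so the decomposition is invalid.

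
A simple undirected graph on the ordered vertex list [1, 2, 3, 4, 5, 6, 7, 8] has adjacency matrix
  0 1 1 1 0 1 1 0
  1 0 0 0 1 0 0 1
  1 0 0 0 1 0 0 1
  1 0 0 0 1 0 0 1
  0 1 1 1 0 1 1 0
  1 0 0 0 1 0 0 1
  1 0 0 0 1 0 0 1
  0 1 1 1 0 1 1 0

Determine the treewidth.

3

A width-3 tree decomposition is:
Bags: B1 = {1, 5, 7, 8}  B2 = {1, 5, 6, 8}  B3 = {1, 4, 5, 8}  B4 = {1, 3, 5, 8}  B5 = {1, 2, 5, 8}
Tree: B1–B2, B2–B3, B3–B4, B4–B5
Every bag has size at most 4, so the width is 4 − 1 = 3 and tw(G) ≤ 3. For the lower bound: the 4 vertex sets {5,7}, {1,6}, {8}, {4} are disjoint, each induces a connected subgraph, and every pair is joined by at least one edge of G. Contracting each set to a single vertex therefore yields K_{4} as a minor, and since treewidth is minor-monotone, tw(G) ≥ tw(K_{4}) = 3. Hence tw(G) = 3 exactly.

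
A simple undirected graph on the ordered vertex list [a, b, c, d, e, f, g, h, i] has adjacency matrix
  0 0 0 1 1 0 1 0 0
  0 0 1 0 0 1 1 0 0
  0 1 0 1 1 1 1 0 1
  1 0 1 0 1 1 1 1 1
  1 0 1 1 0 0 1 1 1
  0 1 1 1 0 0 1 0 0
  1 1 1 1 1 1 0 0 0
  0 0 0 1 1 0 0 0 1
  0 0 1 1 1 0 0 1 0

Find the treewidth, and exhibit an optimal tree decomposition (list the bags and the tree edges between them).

Treewidth 3.
One optimal decomposition is:
Bags: B1 = {c, d, e, g}  B2 = {c, d, e, i}  B3 = {a, d, e, g}  B4 = {d, e, h, i}  B5 = {c, d, f, g}  B6 = {b, c, f, g}
Tree: B1–B2, B1–B3, B2–B4, B1–B5, B5–B6

The largest bag has 4 vertices, giving width 3; this decomposition certifies tw(G) ≤ 3. On the other hand G contains the 4-clique {c, d, e, g}. A clique must lie in a single bag of any decomposition, so no decomposition can have width below 3. The upper and lower bounds meet at 3, so that is the treewidth.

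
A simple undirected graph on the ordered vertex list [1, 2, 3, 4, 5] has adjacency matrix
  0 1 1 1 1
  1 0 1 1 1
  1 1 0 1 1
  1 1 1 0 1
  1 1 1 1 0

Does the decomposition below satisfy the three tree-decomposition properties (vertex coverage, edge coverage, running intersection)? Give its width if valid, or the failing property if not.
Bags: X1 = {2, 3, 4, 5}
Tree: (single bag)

A tree decomposition must satisfy three properties: every vertex lies in some bag; for every edge, both endpoints lie together in some bag; and for every vertex, the bags containing it form a connected subtree. Here vertex 1 appears in no bag, so the decomposition is invalid.

No — vertex 1 appears in no bag.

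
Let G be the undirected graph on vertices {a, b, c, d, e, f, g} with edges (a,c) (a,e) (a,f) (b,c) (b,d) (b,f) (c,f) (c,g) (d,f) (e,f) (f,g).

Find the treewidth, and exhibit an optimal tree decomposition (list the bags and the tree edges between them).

Treewidth 2.
One optimal decomposition is:
Bags: B1 = {b, c, f}  B2 = {a, c, f}  B3 = {a, e, f}  B4 = {c, f, g}  B5 = {b, d, f}
Tree: B1–B2, B2–B3, B1–B4, B1–B5

Every bag has size at most 3, so the width is 3 − 1 = 2 and tw(G) ≤ 2. On the other hand G contains the 3-clique {b, d, f}. A clique must lie in a single bag of any decomposition, so no decomposition can have width below 2. The upper and lower bounds meet at 2, so that is the treewidth.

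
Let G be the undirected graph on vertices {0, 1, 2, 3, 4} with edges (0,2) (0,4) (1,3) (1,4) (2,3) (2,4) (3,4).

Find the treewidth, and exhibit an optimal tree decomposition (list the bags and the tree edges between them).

Every bag has size at most 3, so the width is 3 − 1 = 2 and tw(G) ≤ 2. Conversely, {1, 3, 4} is a clique of size 3, and the vertices of any clique must share a bag in every tree decomposition; so some bag has ≥ 3 vertices and tw(G) ≥ 2. Combining the bounds, tw(G) = 2.

Treewidth 2.
One optimal decomposition is:
Bags: B1 = {2, 3, 4}  B2 = {0, 2, 4}  B3 = {1, 3, 4}
Tree: B1–B2, B1–B3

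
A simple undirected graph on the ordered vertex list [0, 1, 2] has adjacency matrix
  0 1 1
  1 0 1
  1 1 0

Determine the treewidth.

2

A width-2 tree decomposition is:
Bags: B1 = {0, 1, 2}
Tree: (single bag)
A single bag containing all 3 vertices is trivially a valid decomposition of width 2. On the other hand G contains the 3-clique {0, 1, 2}. A clique must lie in a single bag of any decomposition, so no decomposition can have width below 2. Combining the bounds, tw(G) = 2.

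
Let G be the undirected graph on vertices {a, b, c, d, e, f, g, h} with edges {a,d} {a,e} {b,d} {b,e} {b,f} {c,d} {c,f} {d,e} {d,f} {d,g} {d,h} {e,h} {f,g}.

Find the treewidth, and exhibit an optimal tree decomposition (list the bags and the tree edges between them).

The largest bag has 3 vertices, giving width 2; this decomposition certifies tw(G) ≤ 2. For the lower bound, the 3 vertices {a, d, e} are pairwise adjacent, and any tree decomposition puts a clique entirely inside one bag — forcing width ≥ 2. Therefore the treewidth is 2.

Treewidth 2.
One optimal decomposition is:
Bags: B1 = {b, d, f}  B2 = {b, d, e}  B3 = {d, e, h}  B4 = {a, d, e}  B5 = {d, f, g}  B6 = {c, d, f}
Tree: B1–B2, B2–B3, B2–B4, B1–B5, B1–B6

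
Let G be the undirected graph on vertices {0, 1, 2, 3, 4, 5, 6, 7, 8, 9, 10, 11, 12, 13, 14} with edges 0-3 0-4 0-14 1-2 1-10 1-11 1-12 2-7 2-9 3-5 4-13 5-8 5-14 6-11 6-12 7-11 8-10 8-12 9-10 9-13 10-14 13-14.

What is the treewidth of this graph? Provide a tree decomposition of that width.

The largest bag has 4 vertices, giving width 3; this decomposition certifies tw(G) ≤ 3. For the lower bound: the 4 vertex sets {6,7,11}, {2}, {1}, {8,9,10,12} are disjoint, each induces a connected subgraph, and every pair is joined by at least one edge of G. Contracting each set to a single vertex therefore yields K_{4} as a minor, and since treewidth is minor-monotone, tw(G) ≥ tw(K_{4}) = 3. Combining the bounds, tw(G) = 3.

Treewidth 3.
One optimal decomposition is:
Bags: B1 = {2, 6, 7, 11}  B2 = {1, 2, 6, 11}  B3 = {1, 2, 6, 12}  B4 = {1, 2, 9, 12}  B5 = {1, 9, 10, 12}  B6 = {8, 9, 10, 12}  B7 = {8, 9, 10, 13}  B8 = {8, 10, 13, 14}  B9 = {5, 8, 13, 14}  B10 = {4, 5, 13, 14}  B11 = {0, 4, 5, 14}  B12 = {0, 3, 4, 5}
Tree: B1–B2, B2–B3, B3–B4, B4–B5, B5–B6, B6–B7, B7–B8, B8–B9, B9–B10, B10–B11, B11–B12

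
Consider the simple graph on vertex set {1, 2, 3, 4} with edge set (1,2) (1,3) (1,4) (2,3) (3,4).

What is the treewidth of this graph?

2

A width-2 tree decomposition is:
Bags: B1 = {1, 2, 3}  B2 = {1, 3, 4}
Tree: B1–B2
Every bag has size at most 3, so the width is 3 − 1 = 2 and tw(G) ≤ 2. On the other hand G contains the 3-clique {1, 2, 3}. A clique must lie in a single bag of any decomposition, so no decomposition can have width below 2. Hence tw(G) = 2 exactly.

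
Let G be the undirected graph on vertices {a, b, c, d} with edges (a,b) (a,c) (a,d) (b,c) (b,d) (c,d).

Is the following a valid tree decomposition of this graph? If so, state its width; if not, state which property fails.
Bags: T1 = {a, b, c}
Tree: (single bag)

No — vertex d appears in no bag.

A tree decomposition must satisfy three properties: every vertex lies in some bag; for every edge, both endpoints lie together in some bag; and for every vertex, the bags containing it form a connected subtree. Here vertex d appears in no bag, so the decomposition is invalid.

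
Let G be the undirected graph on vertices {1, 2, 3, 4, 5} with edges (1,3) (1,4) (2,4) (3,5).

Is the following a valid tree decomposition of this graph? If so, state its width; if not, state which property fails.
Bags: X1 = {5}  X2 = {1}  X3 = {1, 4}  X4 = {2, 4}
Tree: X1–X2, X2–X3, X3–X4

No — vertex 3 appears in no bag.

A tree decomposition must satisfy three properties: every vertex lies in some bag; for every edge, both endpoints lie together in some bag; and for every vertex, the bags containing it form a connected subtree. Here vertex 3 appears in no bag, so the decomposition is invalid.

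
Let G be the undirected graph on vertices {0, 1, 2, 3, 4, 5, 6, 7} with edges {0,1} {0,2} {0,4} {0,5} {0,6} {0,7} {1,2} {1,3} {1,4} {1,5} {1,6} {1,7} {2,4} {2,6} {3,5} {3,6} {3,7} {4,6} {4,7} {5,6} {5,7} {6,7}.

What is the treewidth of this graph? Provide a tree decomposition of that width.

Each bag holds 5 vertices, so the decomposition has width 4, which upper-bounds the treewidth. Conversely, {0, 1, 2, 4, 6} is a clique of size 5, and the vertices of any clique must share a bag in every tree decomposition; so some bag has ≥ 5 vertices and tw(G) ≥ 4. Combining the bounds, tw(G) = 4.

Treewidth 4.
One optimal decomposition is:
Bags: B1 = {0, 1, 5, 6, 7}  B2 = {0, 1, 4, 6, 7}  B3 = {0, 1, 2, 4, 6}  B4 = {1, 3, 5, 6, 7}
Tree: B1–B2, B2–B3, B1–B4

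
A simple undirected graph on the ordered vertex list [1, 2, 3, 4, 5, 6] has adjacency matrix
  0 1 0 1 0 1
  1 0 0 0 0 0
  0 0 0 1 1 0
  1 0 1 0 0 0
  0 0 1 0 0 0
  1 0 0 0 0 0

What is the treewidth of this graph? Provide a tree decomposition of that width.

The largest bag has 2 vertices, giving width 1; this decomposition certifies tw(G) ≤ 1. G has an edge, so its treewidth is at least 1. Combining the bounds, tw(G) = 1.

Treewidth 1.
Bags: B1 = {1, 4}  B2 = {1, 2}  B3 = {1, 6}  B4 = {3, 4}  B5 = {3, 5}
Tree: B1–B2, B1–B3, B1–B4, B4–B5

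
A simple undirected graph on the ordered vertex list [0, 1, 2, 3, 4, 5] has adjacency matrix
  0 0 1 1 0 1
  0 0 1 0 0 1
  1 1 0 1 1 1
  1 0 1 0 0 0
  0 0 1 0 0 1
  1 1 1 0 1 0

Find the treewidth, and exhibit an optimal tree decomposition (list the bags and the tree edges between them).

Treewidth 2.
Bags: B1 = {2, 4, 5}  B2 = {1, 2, 5}  B3 = {0, 2, 5}  B4 = {0, 2, 3}
Tree: B1–B2, B2–B3, B3–B4

Each bag holds 3 vertices, so the decomposition has width 2, which upper-bounds the treewidth. For the lower bound, the 3 vertices {0, 2, 3} are pairwise adjacent, and any tree decomposition puts a clique entirely inside one bag — forcing width ≥ 2. Therefore the treewidth is 2.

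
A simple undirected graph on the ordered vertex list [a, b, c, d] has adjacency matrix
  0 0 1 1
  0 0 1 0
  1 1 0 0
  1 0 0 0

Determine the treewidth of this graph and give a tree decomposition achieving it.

The largest bag has 2 vertices, giving width 1; this decomposition certifies tw(G) ≤ 1. Any graph with an edge has treewidth ≥ 1, and G has the edge a–c. The upper and lower bounds meet at 1, so that is the treewidth.

Treewidth 1.
One optimal decomposition is:
Bags: B1 = {a, c}  B2 = {b, c}  B3 = {a, d}
Tree: B1–B2, B1–B3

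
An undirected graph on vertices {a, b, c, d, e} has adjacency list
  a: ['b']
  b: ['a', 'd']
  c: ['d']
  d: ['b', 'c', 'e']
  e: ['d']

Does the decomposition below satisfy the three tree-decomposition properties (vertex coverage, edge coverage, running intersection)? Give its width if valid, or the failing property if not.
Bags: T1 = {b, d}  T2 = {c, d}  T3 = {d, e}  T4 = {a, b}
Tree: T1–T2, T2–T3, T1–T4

Yes; width 1.

Checking the three conditions: (i) the bags cover all of {a, b, c, d, e}; (ii) for each edge, some bag contains both endpoints; (iii) the bags containing any fixed vertex form a subtree. All hold, so the decomposition is valid with width 2 − 1 = 1.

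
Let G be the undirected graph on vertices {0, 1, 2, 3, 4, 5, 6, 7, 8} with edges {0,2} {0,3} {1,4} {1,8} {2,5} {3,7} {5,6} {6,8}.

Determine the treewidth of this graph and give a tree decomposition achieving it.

The largest bag has 2 vertices, giving width 1; this decomposition certifies tw(G) ≤ 1. Any graph with an edge has treewidth ≥ 1, and G has the edge 7–3. Therefore the treewidth is 1.

Treewidth 1.
One such decomposition:
Bags: B1 = {3, 7}  B2 = {0, 3}  B3 = {0, 2}  B4 = {2, 5}  B5 = {5, 6}  B6 = {6, 8}  B7 = {1, 8}  B8 = {1, 4}
Tree: B1–B2, B2–B3, B3–B4, B4–B5, B5–B6, B6–B7, B7–B8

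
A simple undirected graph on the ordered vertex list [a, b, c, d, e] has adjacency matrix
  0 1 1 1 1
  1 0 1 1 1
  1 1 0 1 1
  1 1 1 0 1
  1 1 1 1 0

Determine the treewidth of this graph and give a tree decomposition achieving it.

Treewidth 4.
One such decomposition:
Bags: B1 = {a, b, c, d, e}
Tree: (single bag)

A single bag containing all 5 vertices is trivially a valid decomposition of width 4. Conversely, {a, b, c, d, e} is a clique of size 5, and the vertices of any clique must share a bag in every tree decomposition; so some bag has ≥ 5 vertices and tw(G) ≥ 4. The upper and lower bounds meet at 4, so that is the treewidth.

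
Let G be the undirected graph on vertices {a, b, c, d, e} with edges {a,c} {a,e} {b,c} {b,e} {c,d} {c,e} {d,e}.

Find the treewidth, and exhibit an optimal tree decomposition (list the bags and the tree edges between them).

Treewidth 2.
One such decomposition:
Bags: B1 = {b, c, e}  B2 = {c, d, e}  B3 = {a, c, e}
Tree: B1–B2, B1–B3

Every bag has size at most 3, so the width is 3 − 1 = 2 and tw(G) ≤ 2. For the lower bound, the 3 vertices {c, d, e} are pairwise adjacent, and any tree decomposition puts a clique entirely inside one bag — forcing width ≥ 2. Therefore the treewidth is 2.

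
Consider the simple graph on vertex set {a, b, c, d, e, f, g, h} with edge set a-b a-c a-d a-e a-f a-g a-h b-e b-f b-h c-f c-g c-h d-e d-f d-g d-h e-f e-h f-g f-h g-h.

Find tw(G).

A width-4 tree decomposition is:
Bags: B1 = {a, d, e, f, h}  B2 = {a, d, f, g, h}  B3 = {a, b, e, f, h}  B4 = {a, c, f, g, h}
Tree: B1–B2, B1–B3, B2–B4
The largest bag has 5 vertices, giving width 4; this decomposition certifies tw(G) ≤ 4. Conversely, {a, d, f, g, h} is a clique of size 5, and the vertices of any clique must share a bag in every tree decomposition; so some bag has ≥ 5 vertices and tw(G) ≥ 4. Combining the bounds, tw(G) = 4.

4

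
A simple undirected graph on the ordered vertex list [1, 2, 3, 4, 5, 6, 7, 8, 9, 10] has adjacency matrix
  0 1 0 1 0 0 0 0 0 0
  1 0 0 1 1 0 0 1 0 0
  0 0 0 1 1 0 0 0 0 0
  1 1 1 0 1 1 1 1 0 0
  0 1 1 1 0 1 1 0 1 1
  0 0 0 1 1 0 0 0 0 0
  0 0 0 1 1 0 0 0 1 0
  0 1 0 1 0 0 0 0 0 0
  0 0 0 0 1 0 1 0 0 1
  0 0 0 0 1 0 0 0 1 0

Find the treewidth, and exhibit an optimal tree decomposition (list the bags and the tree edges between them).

Treewidth 2.
One such decomposition:
Bags: B1 = {4, 5, 7}  B2 = {4, 5, 6}  B3 = {3, 4, 5}  B4 = {2, 4, 5}  B5 = {5, 7, 9}  B6 = {5, 9, 10}  B7 = {1, 2, 4}  B8 = {2, 4, 8}
Tree: B1–B2, B1–B3, B1–B4, B1–B5, B5–B6, B4–B7, B4–B8

Each bag holds 3 vertices, so the decomposition has width 2, which upper-bounds the treewidth. Conversely, {5, 9, 10} is a clique of size 3, and the vertices of any clique must share a bag in every tree decomposition; so some bag has ≥ 3 vertices and tw(G) ≥ 2. Hence tw(G) = 2 exactly.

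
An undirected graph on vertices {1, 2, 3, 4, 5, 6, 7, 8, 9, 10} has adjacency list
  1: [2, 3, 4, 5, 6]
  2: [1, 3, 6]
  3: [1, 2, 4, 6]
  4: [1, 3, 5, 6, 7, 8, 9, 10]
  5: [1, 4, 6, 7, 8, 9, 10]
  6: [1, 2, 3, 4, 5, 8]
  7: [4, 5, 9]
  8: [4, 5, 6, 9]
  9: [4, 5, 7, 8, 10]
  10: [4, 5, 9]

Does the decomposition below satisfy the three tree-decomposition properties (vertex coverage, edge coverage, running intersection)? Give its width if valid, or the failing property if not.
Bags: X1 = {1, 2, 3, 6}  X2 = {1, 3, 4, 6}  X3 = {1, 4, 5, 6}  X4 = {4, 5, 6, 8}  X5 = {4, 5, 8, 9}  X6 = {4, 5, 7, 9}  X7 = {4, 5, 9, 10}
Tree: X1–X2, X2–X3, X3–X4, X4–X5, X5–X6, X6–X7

Yes; width 3.

Vertex coverage: the bags together contain {1, 2, 3, 4, 5, 6, 7, 8, 9, 10}, the full vertex set. Edge coverage: each edge of G has both endpoints in at least one bag. Running intersection: for every vertex, the bags containing it form a connected subtree. All three properties hold, so this is a valid tree decomposition of width max|bag| − 1 = 3, and hence tw(G) ≤ 3.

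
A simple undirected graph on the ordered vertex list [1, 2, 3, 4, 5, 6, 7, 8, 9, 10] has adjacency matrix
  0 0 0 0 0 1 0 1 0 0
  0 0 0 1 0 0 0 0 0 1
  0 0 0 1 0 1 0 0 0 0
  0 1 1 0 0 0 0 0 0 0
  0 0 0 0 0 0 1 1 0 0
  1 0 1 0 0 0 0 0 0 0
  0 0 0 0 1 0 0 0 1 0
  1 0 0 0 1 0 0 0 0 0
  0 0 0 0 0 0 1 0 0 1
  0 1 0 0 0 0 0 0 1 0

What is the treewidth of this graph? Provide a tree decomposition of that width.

The largest bag has 3 vertices, giving width 2; this decomposition certifies tw(G) ≤ 2. For the lower bound, G contains the cycle 7–9–10–2–4–3–6–1–8–5–7, so G is not a forest; only forests have treewidth ≤ 1, hence tw(G) ≥ 2. Combining the bounds, tw(G) = 2.

Treewidth 2.
Bags: B1 = {7, 9, 10}  B2 = {2, 7, 10}  B3 = {2, 4, 7}  B4 = {3, 4, 7}  B5 = {3, 6, 7}  B6 = {1, 6, 7}  B7 = {1, 7, 8}  B8 = {5, 7, 8}
Tree: B1–B2, B2–B3, B3–B4, B4–B5, B5–B6, B6–B7, B7–B8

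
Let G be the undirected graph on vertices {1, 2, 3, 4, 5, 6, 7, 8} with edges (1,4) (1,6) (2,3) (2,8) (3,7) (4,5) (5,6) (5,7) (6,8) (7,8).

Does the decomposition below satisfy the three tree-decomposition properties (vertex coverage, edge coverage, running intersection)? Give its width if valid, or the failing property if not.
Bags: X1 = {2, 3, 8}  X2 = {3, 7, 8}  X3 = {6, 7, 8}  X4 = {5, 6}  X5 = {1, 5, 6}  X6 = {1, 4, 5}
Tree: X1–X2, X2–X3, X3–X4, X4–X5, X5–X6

A tree decomposition must satisfy three properties: every vertex lies in some bag; for every edge, both endpoints lie together in some bag; and for every vertex, the bags containing it form a connected subtree. Here edge (7,5) lies in no bag, so the decomposition is invalid.

No — edge (7,5) lies in no bag.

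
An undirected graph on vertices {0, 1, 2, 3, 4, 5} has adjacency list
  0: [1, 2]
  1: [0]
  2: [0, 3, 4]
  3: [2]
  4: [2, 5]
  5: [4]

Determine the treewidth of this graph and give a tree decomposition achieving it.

Each bag holds 2 vertices, so the decomposition has width 1, which upper-bounds the treewidth. Since G has at least one edge (e.g. 2–0), it is not an edgeless graph, so tw(G) ≥ 1. The upper and lower bounds meet at 1, so that is the treewidth.

Treewidth 1.
One optimal decomposition is:
Bags: B1 = {0, 2}  B2 = {0, 1}  B3 = {2, 3}  B4 = {2, 4}  B5 = {4, 5}
Tree: B1–B2, B1–B3, B1–B4, B4–B5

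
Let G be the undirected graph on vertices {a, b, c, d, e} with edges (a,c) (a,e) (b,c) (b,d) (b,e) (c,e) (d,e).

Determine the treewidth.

A width-2 tree decomposition is:
Bags: B1 = {b, c, e}  B2 = {b, d, e}  B3 = {a, c, e}
Tree: B1–B2, B1–B3
Every bag has size at most 3, so the width is 3 − 1 = 2 and tw(G) ≤ 2. For the lower bound, the 3 vertices {b, d, e} are pairwise adjacent, and any tree decomposition puts a clique entirely inside one bag — forcing width ≥ 2. Hence tw(G) = 2 exactly.

2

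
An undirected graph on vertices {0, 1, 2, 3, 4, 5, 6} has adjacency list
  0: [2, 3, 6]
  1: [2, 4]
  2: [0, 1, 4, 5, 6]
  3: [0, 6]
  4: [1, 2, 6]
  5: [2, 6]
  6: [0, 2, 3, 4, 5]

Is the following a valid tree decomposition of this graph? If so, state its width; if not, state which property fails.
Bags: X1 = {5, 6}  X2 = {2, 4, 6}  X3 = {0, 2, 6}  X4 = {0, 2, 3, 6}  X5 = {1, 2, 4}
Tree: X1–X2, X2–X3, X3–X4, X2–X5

No — edge (2,5) lies in no bag.

A tree decomposition must satisfy three properties: every vertex lies in some bag; for every edge, both endpoints lie together in some bag; and for every vertex, the bags containing it form a connected subtree. Here edge (2,5) lies in no bag, so the decomposition is invalid.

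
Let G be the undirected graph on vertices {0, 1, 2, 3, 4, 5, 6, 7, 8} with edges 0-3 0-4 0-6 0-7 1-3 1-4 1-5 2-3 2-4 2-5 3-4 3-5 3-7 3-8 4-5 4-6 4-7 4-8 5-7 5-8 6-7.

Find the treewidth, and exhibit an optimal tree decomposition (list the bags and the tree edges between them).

Every bag has size at most 4, so the width is 4 − 1 = 3 and tw(G) ≤ 3. For the lower bound, the 4 vertices {0, 3, 4, 7} are pairwise adjacent, and any tree decomposition puts a clique entirely inside one bag — forcing width ≥ 3. Combining the bounds, tw(G) = 3.

Treewidth 3.
One such decomposition:
Bags: B1 = {3, 4, 5, 7}  B2 = {2, 3, 4, 5}  B3 = {0, 3, 4, 7}  B4 = {0, 4, 6, 7}  B5 = {1, 3, 4, 5}  B6 = {3, 4, 5, 8}
Tree: B1–B2, B1–B3, B3–B4, B1–B5, B2–B6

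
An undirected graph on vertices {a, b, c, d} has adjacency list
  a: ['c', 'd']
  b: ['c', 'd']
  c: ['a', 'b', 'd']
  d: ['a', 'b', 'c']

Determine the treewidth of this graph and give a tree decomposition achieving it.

Each bag holds 3 vertices, so the decomposition has width 2, which upper-bounds the treewidth. Conversely, {a, c, d} is a clique of size 3, and the vertices of any clique must share a bag in every tree decomposition; so some bag has ≥ 3 vertices and tw(G) ≥ 2. Combining the bounds, tw(G) = 2.

Treewidth 2.
One such decomposition:
Bags: B1 = {a, c, d}  B2 = {b, c, d}
Tree: B1–B2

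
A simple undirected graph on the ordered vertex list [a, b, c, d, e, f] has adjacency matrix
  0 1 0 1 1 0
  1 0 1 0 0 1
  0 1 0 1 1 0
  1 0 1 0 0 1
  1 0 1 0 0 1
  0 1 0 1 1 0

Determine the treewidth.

A width-3 tree decomposition is:
Bags: B1 = {b, c, d, e}  B2 = {b, d, e, f}  B3 = {a, b, d, e}
Tree: B1–B2, B2–B3
The largest bag has 4 vertices, giving width 3; this decomposition certifies tw(G) ≤ 3. For the lower bound: the 4 vertex sets {b,c}, {e,f}, {d}, {a} are disjoint, each induces a connected subgraph, and every pair is joined by at least one edge of G. Contracting each set to a single vertex therefore yields K_{4} as a minor, and since treewidth is minor-monotone, tw(G) ≥ tw(K_{4}) = 3. Combining the bounds, tw(G) = 3.

3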